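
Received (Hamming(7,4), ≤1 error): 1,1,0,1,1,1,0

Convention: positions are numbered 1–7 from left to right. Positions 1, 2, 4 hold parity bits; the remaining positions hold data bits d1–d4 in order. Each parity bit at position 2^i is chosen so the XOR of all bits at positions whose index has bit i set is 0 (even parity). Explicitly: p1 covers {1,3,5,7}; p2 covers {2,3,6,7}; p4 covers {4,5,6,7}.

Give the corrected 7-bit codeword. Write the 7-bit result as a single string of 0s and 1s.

s1 (pos 1,3,5,7): 1⊕0⊕1⊕0 = 0
s2 (pos 2,3,6,7): 1⊕0⊕1⊕0 = 0
s4 (pos 4,5,6,7): 1⊕1⊕1⊕0 = 1
Syndrome s4…s1 = 100 → error at position 4.
Flip position 4: 1101110 → 1100110

1100110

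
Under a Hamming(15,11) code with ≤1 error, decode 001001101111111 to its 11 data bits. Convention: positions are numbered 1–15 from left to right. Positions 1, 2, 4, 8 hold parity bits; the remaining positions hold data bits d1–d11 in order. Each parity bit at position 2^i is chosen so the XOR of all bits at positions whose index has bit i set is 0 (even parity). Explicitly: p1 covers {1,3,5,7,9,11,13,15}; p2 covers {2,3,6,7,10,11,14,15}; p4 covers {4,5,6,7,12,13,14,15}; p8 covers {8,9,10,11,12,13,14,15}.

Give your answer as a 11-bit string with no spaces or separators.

s1 (pos 1,3,5,7,9,11,13,15): 0⊕1⊕0⊕1⊕1⊕1⊕1⊕1 = 0
s2 (pos 2,3,6,7,10,11,14,15): 0⊕1⊕1⊕1⊕1⊕1⊕1⊕1 = 1
s4 (pos 4,5,6,7,12,13,14,15): 0⊕0⊕1⊕1⊕1⊕1⊕1⊕1 = 0
s8 (pos 8,9,10,11,12,13,14,15): 0⊕1⊕1⊕1⊕1⊕1⊕1⊕1 = 1
Syndrome s8…s1 = 1010 → error at position 10.
Flip position 10: 001001101111111 → 001001101011111
Read data bits from positions 3,5,6,7,9,10,11,12,13,14,15: 10111011111

10111011111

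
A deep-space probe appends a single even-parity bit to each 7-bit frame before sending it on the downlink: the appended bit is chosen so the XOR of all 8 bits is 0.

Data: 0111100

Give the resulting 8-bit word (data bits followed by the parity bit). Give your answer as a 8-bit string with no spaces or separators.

XOR of the 7 data bits: 0⊕1⊕1⊕1⊕1⊕0⊕0 = 0
Parity bit = 0 (so all 8 bits XOR to 0).

01111000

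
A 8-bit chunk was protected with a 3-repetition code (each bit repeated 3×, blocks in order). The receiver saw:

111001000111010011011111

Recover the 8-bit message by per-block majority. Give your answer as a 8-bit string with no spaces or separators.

Block 1 (111): 3 ones → 1
Block 2 (001): 1 one → 0
Block 3 (000): 0 ones → 0
Block 4 (111): 3 ones → 1
Block 5 (010): 1 one → 0
Block 6 (011): 2 ones → 1
Block 7 (011): 2 ones → 1
Block 8 (111): 3 ones → 1

10010111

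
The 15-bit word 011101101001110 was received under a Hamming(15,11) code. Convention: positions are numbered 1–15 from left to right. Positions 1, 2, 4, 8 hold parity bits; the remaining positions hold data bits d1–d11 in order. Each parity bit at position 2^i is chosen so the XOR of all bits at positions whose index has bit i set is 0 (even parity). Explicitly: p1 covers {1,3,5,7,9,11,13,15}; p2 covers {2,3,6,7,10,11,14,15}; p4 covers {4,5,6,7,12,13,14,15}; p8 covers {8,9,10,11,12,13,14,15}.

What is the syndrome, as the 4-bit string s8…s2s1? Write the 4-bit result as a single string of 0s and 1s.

s1 (pos 1,3,5,7,9,11,13,15): 0⊕1⊕0⊕1⊕1⊕0⊕1⊕0 = 0
s2 (pos 2,3,6,7,10,11,14,15): 1⊕1⊕1⊕1⊕0⊕0⊕1⊕0 = 1
s4 (pos 4,5,6,7,12,13,14,15): 1⊕0⊕1⊕1⊕1⊕1⊕1⊕0 = 0
s8 (pos 8,9,10,11,12,13,14,15): 0⊕1⊕0⊕0⊕1⊕1⊕1⊕0 = 0
Syndrome s8…s1 = 0010 → error at position 2.

0010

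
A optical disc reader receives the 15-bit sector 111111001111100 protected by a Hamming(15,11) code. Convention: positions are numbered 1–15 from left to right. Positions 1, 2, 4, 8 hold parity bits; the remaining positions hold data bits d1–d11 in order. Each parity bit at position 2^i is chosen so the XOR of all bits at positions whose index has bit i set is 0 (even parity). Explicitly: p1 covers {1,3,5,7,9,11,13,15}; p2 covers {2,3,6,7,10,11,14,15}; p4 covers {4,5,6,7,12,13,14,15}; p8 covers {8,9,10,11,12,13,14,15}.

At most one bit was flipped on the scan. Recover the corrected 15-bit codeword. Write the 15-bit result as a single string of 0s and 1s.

111111001111110

s1 (pos 1,3,5,7,9,11,13,15): 1⊕1⊕1⊕0⊕1⊕1⊕1⊕0 = 0
s2 (pos 2,3,6,7,10,11,14,15): 1⊕1⊕1⊕0⊕1⊕1⊕0⊕0 = 1
s4 (pos 4,5,6,7,12,13,14,15): 1⊕1⊕1⊕0⊕1⊕1⊕0⊕0 = 1
s8 (pos 8,9,10,11,12,13,14,15): 0⊕1⊕1⊕1⊕1⊕1⊕0⊕0 = 1
Syndrome s8…s1 = 1110 → error at position 14.
Flip position 14: 111111001111100 → 111111001111110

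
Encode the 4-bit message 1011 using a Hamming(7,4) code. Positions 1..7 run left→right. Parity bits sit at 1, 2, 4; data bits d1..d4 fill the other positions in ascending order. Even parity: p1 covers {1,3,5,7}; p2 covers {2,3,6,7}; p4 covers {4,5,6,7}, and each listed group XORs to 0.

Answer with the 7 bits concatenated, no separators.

0110011

Place data at non-parity positions: p1 p2 1 p4 0 1 1
p1 (pos 1,3,5,7): XOR of data positions = 1⊕0⊕1 = 0
p2 (pos 2,3,6,7): XOR of data positions = 1⊕1⊕1 = 1
p4 (pos 4,5,6,7): XOR of data positions = 0⊕1⊕1 = 0
Codeword: 0110011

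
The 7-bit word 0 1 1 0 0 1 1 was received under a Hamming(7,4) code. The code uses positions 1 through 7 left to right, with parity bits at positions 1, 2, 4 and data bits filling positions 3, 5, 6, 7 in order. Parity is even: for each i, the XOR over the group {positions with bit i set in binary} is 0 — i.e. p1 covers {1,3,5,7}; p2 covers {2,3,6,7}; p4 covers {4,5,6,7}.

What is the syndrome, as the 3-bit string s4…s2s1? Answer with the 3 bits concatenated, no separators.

s1 (pos 1,3,5,7): 0⊕1⊕0⊕1 = 0
s2 (pos 2,3,6,7): 1⊕1⊕1⊕1 = 0
s4 (pos 4,5,6,7): 0⊕0⊕1⊕1 = 0
Syndrome s4…s1 = 000 → no error.

000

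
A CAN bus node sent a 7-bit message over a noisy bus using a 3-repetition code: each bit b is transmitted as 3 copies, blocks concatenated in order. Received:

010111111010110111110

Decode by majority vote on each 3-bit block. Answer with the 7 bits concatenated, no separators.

Block 1 (010): 1 one → 0
Block 2 (111): 3 ones → 1
Block 3 (111): 3 ones → 1
Block 4 (010): 1 one → 0
Block 5 (110): 2 ones → 1
Block 6 (111): 3 ones → 1
Block 7 (110): 2 ones → 1

0110111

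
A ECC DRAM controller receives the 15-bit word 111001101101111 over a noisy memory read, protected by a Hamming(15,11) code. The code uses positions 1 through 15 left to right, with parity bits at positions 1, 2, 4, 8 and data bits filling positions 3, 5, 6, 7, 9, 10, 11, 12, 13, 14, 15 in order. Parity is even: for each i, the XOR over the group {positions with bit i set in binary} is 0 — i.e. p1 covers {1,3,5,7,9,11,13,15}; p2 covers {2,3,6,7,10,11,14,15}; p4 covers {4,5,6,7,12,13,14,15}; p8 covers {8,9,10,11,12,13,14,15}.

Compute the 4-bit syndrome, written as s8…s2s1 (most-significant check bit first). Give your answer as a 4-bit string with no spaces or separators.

0010

s1 (pos 1,3,5,7,9,11,13,15): 1⊕1⊕0⊕1⊕1⊕0⊕1⊕1 = 0
s2 (pos 2,3,6,7,10,11,14,15): 1⊕1⊕1⊕1⊕1⊕0⊕1⊕1 = 1
s4 (pos 4,5,6,7,12,13,14,15): 0⊕0⊕1⊕1⊕1⊕1⊕1⊕1 = 0
s8 (pos 8,9,10,11,12,13,14,15): 0⊕1⊕1⊕0⊕1⊕1⊕1⊕1 = 0
Syndrome s8…s1 = 0010 → error at position 2.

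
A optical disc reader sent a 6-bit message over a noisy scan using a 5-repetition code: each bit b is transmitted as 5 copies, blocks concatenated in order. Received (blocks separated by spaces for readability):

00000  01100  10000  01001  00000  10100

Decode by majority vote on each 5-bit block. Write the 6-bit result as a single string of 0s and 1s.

000000

Block 1 (00000): 0 ones → 0
Block 2 (01100): 2 ones → 0
Block 3 (10000): 1 one → 0
Block 4 (01001): 2 ones → 0
Block 5 (00000): 0 ones → 0
Block 6 (10100): 2 ones → 0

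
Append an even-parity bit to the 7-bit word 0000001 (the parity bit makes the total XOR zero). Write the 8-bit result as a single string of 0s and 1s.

XOR of the 7 data bits: 0⊕0⊕0⊕0⊕0⊕0⊕1 = 1
Parity bit = 1 (so all 8 bits XOR to 0).

00000011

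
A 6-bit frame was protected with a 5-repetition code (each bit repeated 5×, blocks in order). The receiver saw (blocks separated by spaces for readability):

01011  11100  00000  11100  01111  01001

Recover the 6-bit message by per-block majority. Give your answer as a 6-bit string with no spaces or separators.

110110

Block 1 (01011): 3 ones → 1
Block 2 (11100): 3 ones → 1
Block 3 (00000): 0 ones → 0
Block 4 (11100): 3 ones → 1
Block 5 (01111): 4 ones → 1
Block 6 (01001): 2 ones → 0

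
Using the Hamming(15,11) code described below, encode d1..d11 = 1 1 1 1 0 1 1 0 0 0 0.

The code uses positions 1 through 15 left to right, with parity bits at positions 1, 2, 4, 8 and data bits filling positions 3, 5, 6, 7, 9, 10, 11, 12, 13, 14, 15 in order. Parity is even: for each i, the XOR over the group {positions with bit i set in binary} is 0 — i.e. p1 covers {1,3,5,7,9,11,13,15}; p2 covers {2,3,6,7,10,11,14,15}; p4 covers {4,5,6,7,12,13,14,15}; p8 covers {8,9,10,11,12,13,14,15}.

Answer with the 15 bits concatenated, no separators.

011111100110000

Place data at non-parity positions: p1 p2 1 p4 1 1 1 p8 0 1 1 0 0 0 0
p1 (pos 1,3,5,7,9,11,13,15): XOR of data positions = 1⊕1⊕1⊕0⊕1⊕0⊕0 = 0
p2 (pos 2,3,6,7,10,11,14,15): XOR of data positions = 1⊕1⊕1⊕1⊕1⊕0⊕0 = 1
p4 (pos 4,5,6,7,12,13,14,15): XOR of data positions = 1⊕1⊕1⊕0⊕0⊕0⊕0 = 1
p8 (pos 8,9,10,11,12,13,14,15): XOR of data positions = 0⊕1⊕1⊕0⊕0⊕0⊕0 = 0
Codeword: 011111100110000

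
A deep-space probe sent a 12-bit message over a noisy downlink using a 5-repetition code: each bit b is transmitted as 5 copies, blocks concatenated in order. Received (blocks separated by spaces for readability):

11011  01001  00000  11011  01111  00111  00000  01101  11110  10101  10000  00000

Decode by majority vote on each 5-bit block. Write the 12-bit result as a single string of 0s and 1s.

Block 1 (11011): 4 ones → 1
Block 2 (01001): 2 ones → 0
Block 3 (00000): 0 ones → 0
Block 4 (11011): 4 ones → 1
Block 5 (01111): 4 ones → 1
Block 6 (00111): 3 ones → 1
Block 7 (00000): 0 ones → 0
Block 8 (01101): 3 ones → 1
Block 9 (11110): 4 ones → 1
Block 10 (10101): 3 ones → 1
Block 11 (10000): 1 one → 0
Block 12 (00000): 0 ones → 0

100111011100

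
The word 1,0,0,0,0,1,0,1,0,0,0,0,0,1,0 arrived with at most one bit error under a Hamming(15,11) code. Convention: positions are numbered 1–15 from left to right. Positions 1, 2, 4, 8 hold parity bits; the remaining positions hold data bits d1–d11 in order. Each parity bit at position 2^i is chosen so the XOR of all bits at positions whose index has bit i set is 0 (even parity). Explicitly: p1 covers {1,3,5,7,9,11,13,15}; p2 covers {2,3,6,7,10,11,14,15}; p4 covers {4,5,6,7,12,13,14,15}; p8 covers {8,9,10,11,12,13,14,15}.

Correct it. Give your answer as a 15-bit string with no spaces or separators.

000001010000010

s1 (pos 1,3,5,7,9,11,13,15): 1⊕0⊕0⊕0⊕0⊕0⊕0⊕0 = 1
s2 (pos 2,3,6,7,10,11,14,15): 0⊕0⊕1⊕0⊕0⊕0⊕1⊕0 = 0
s4 (pos 4,5,6,7,12,13,14,15): 0⊕0⊕1⊕0⊕0⊕0⊕1⊕0 = 0
s8 (pos 8,9,10,11,12,13,14,15): 1⊕0⊕0⊕0⊕0⊕0⊕1⊕0 = 0
Syndrome s8…s1 = 0001 → error at position 1.
Flip position 1: 100001010000010 → 000001010000010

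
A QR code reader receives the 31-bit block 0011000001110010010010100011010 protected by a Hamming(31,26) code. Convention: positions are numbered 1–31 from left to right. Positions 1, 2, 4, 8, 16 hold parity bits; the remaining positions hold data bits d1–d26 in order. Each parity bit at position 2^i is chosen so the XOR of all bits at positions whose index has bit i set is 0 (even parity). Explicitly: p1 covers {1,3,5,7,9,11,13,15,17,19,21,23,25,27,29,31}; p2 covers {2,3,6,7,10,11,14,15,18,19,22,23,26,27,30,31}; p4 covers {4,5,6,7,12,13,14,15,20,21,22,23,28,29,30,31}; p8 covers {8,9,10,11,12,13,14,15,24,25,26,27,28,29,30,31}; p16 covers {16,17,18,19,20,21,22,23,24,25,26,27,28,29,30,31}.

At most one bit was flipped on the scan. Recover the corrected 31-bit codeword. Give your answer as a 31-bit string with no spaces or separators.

s1 (pos 1,3,5,7,9,11,13,15,17,19,21,23,25,27,29,31): 0⊕1⊕0⊕0⊕0⊕1⊕0⊕1⊕0⊕0⊕1⊕1⊕0⊕1⊕0⊕0 = 0
s2 (pos 2,3,6,7,10,11,14,15,18,19,22,23,26,27,30,31): 0⊕1⊕0⊕0⊕1⊕1⊕0⊕1⊕1⊕0⊕0⊕1⊕0⊕1⊕1⊕0 = 0
s4 (pos 4,5,6,7,12,13,14,15,20,21,22,23,28,29,30,31): 1⊕0⊕0⊕0⊕1⊕0⊕0⊕1⊕0⊕1⊕0⊕1⊕1⊕0⊕1⊕0 = 1
s8 (pos 8,9,10,11,12,13,14,15,24,25,26,27,28,29,30,31): 0⊕0⊕1⊕1⊕1⊕0⊕0⊕1⊕0⊕0⊕0⊕1⊕1⊕0⊕1⊕0 = 1
s16 (pos 16,17,18,19,20,21,22,23,24,25,26,27,28,29,30,31): 0⊕0⊕1⊕0⊕0⊕1⊕0⊕1⊕0⊕0⊕0⊕1⊕1⊕0⊕1⊕0 = 0
Syndrome s16…s1 = 01100 → error at position 12.
Flip position 12: 0011000001110010010010100011010 → 0011000001100010010010100011010

0011000001100010010010100011010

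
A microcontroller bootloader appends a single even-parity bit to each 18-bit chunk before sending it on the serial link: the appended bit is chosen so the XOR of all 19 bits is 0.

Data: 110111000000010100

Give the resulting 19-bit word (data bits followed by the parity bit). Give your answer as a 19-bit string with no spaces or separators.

1101110000000101001

XOR of the 18 data bits: 1⊕1⊕0⊕1⊕1⊕1⊕0⊕0⊕0⊕0⊕0⊕0⊕0⊕1⊕0⊕1⊕0⊕0 = 1
Parity bit = 1 (so all 19 bits XOR to 0).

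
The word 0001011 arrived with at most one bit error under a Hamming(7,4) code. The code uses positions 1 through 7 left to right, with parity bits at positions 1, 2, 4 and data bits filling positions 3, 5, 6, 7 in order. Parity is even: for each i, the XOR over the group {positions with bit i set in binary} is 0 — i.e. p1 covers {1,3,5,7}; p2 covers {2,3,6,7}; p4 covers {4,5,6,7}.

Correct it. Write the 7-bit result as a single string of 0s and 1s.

0001111

s1 (pos 1,3,5,7): 0⊕0⊕0⊕1 = 1
s2 (pos 2,3,6,7): 0⊕0⊕1⊕1 = 0
s4 (pos 4,5,6,7): 1⊕0⊕1⊕1 = 1
Syndrome s4…s1 = 101 → error at position 5.
Flip position 5: 0001011 → 0001111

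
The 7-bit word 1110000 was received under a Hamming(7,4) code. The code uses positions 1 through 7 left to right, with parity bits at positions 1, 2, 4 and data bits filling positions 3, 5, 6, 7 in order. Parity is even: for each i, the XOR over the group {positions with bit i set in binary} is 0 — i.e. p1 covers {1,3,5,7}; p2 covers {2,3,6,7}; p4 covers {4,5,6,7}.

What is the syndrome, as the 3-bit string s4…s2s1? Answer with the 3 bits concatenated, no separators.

s1 (pos 1,3,5,7): 1⊕1⊕0⊕0 = 0
s2 (pos 2,3,6,7): 1⊕1⊕0⊕0 = 0
s4 (pos 4,5,6,7): 0⊕0⊕0⊕0 = 0
Syndrome s4…s1 = 000 → no error.

000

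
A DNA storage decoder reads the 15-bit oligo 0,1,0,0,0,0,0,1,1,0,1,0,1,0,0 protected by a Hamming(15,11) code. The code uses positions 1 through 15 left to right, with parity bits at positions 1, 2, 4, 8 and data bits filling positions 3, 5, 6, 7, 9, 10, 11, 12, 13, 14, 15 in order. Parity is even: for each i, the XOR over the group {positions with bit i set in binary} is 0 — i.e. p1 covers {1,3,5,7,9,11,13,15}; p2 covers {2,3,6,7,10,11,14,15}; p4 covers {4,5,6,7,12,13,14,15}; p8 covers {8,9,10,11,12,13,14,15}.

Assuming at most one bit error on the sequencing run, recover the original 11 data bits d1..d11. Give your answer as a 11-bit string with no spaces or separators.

s1 (pos 1,3,5,7,9,11,13,15): 0⊕0⊕0⊕0⊕1⊕1⊕1⊕0 = 1
s2 (pos 2,3,6,7,10,11,14,15): 1⊕0⊕0⊕0⊕0⊕1⊕0⊕0 = 0
s4 (pos 4,5,6,7,12,13,14,15): 0⊕0⊕0⊕0⊕0⊕1⊕0⊕0 = 1
s8 (pos 8,9,10,11,12,13,14,15): 1⊕1⊕0⊕1⊕0⊕1⊕0⊕0 = 0
Syndrome s8…s1 = 0101 → error at position 5.
Flip position 5: 010000011010100 → 010010011010100
Read data bits from positions 3,5,6,7,9,10,11,12,13,14,15: 01001010100

01001010100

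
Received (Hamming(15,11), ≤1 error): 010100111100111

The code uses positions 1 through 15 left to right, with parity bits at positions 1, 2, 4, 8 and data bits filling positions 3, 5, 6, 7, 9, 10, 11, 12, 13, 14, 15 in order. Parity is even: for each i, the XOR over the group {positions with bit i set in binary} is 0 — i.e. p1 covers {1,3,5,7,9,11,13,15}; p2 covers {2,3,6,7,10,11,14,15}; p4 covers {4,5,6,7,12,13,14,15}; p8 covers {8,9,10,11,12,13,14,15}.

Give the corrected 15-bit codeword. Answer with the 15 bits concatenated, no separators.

010101111100111

s1 (pos 1,3,5,7,9,11,13,15): 0⊕0⊕0⊕1⊕1⊕0⊕1⊕1 = 0
s2 (pos 2,3,6,7,10,11,14,15): 1⊕0⊕0⊕1⊕1⊕0⊕1⊕1 = 1
s4 (pos 4,5,6,7,12,13,14,15): 1⊕0⊕0⊕1⊕0⊕1⊕1⊕1 = 1
s8 (pos 8,9,10,11,12,13,14,15): 1⊕1⊕1⊕0⊕0⊕1⊕1⊕1 = 0
Syndrome s8…s1 = 0110 → error at position 6.
Flip position 6: 010100111100111 → 010101111100111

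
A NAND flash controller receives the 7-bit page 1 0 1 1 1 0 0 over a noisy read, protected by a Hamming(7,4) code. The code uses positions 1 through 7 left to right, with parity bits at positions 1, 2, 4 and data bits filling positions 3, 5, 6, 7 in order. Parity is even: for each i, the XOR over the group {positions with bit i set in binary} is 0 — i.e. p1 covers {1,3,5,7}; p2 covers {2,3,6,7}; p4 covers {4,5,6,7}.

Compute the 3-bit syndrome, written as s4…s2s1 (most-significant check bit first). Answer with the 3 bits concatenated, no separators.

s1 (pos 1,3,5,7): 1⊕1⊕1⊕0 = 1
s2 (pos 2,3,6,7): 0⊕1⊕0⊕0 = 1
s4 (pos 4,5,6,7): 1⊕1⊕0⊕0 = 0
Syndrome s4…s1 = 011 → error at position 3.

011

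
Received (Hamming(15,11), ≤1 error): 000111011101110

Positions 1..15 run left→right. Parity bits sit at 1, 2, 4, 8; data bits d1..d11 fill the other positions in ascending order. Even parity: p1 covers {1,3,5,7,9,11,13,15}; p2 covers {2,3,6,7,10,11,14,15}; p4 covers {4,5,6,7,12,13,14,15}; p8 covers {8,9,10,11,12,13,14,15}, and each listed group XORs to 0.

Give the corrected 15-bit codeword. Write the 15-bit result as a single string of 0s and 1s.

001111011101110

s1 (pos 1,3,5,7,9,11,13,15): 0⊕0⊕1⊕0⊕1⊕0⊕1⊕0 = 1
s2 (pos 2,3,6,7,10,11,14,15): 0⊕0⊕1⊕0⊕1⊕0⊕1⊕0 = 1
s4 (pos 4,5,6,7,12,13,14,15): 1⊕1⊕1⊕0⊕1⊕1⊕1⊕0 = 0
s8 (pos 8,9,10,11,12,13,14,15): 1⊕1⊕1⊕0⊕1⊕1⊕1⊕0 = 0
Syndrome s8…s1 = 0011 → error at position 3.
Flip position 3: 000111011101110 → 001111011101110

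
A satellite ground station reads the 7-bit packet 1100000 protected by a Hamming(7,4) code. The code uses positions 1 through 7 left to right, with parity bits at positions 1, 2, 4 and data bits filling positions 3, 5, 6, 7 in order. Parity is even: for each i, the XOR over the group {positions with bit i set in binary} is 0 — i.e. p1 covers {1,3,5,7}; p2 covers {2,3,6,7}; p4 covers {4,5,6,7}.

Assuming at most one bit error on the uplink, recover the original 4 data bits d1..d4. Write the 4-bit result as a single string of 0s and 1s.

1000

s1 (pos 1,3,5,7): 1⊕0⊕0⊕0 = 1
s2 (pos 2,3,6,7): 1⊕0⊕0⊕0 = 1
s4 (pos 4,5,6,7): 0⊕0⊕0⊕0 = 0
Syndrome s4…s1 = 011 → error at position 3.
Flip position 3: 1100000 → 1110000
Read data bits from positions 3,5,6,7: 1000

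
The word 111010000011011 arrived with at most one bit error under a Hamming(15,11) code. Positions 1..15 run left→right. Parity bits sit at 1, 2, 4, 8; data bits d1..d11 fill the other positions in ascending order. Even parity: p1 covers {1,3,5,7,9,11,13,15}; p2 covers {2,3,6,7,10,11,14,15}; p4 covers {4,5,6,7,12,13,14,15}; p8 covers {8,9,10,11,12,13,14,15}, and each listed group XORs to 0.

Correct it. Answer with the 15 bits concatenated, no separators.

s1 (pos 1,3,5,7,9,11,13,15): 1⊕1⊕1⊕0⊕0⊕1⊕0⊕1 = 1
s2 (pos 2,3,6,7,10,11,14,15): 1⊕1⊕0⊕0⊕0⊕1⊕1⊕1 = 1
s4 (pos 4,5,6,7,12,13,14,15): 0⊕1⊕0⊕0⊕1⊕0⊕1⊕1 = 0
s8 (pos 8,9,10,11,12,13,14,15): 0⊕0⊕0⊕1⊕1⊕0⊕1⊕1 = 0
Syndrome s8…s1 = 0011 → error at position 3.
Flip position 3: 111010000011011 → 110010000011011

110010000011011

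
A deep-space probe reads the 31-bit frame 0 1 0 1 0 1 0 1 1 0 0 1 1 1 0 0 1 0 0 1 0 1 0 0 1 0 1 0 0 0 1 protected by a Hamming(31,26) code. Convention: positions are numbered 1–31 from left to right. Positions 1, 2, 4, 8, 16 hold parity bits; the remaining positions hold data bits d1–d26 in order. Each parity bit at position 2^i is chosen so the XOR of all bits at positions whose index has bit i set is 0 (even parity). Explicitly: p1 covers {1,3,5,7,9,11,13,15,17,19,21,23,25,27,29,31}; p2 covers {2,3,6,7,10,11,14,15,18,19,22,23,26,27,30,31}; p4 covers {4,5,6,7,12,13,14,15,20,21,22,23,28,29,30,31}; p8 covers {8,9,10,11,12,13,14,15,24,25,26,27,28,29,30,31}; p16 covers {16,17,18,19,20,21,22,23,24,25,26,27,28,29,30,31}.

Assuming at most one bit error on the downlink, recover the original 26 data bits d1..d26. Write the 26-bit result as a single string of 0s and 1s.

00101001110100101001010001

s1 (pos 1,3,5,7,9,11,13,15,17,19,21,23,25,27,29,31): 0⊕0⊕0⊕0⊕1⊕0⊕1⊕0⊕1⊕0⊕0⊕0⊕1⊕1⊕0⊕1 = 0
s2 (pos 2,3,6,7,10,11,14,15,18,19,22,23,26,27,30,31): 1⊕0⊕1⊕0⊕0⊕0⊕1⊕0⊕0⊕0⊕1⊕0⊕0⊕1⊕0⊕1 = 0
s4 (pos 4,5,6,7,12,13,14,15,20,21,22,23,28,29,30,31): 1⊕0⊕1⊕0⊕1⊕1⊕1⊕0⊕1⊕0⊕1⊕0⊕0⊕0⊕0⊕1 = 0
s8 (pos 8,9,10,11,12,13,14,15,24,25,26,27,28,29,30,31): 1⊕1⊕0⊕0⊕1⊕1⊕1⊕0⊕0⊕1⊕0⊕1⊕0⊕0⊕0⊕1 = 0
s16 (pos 16,17,18,19,20,21,22,23,24,25,26,27,28,29,30,31): 0⊕1⊕0⊕0⊕1⊕0⊕1⊕0⊕0⊕1⊕0⊕1⊕0⊕0⊕0⊕1 = 0
Syndrome s16…s1 = 00000 → no error.
Read data bits from positions 3,5,6,7,9,10,11,12,13,14,15,17,18,19,20,21,22,23,24,25,26,27,28,29,30,31: 00101001110100101001010001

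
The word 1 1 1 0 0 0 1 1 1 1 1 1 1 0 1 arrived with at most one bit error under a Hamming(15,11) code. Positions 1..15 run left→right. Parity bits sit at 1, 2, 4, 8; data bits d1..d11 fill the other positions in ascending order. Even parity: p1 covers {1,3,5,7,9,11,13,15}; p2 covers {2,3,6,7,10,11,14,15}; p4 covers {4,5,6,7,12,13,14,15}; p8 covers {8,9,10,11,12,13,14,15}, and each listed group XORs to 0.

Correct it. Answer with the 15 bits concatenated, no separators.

111000110111101

s1 (pos 1,3,5,7,9,11,13,15): 1⊕1⊕0⊕1⊕1⊕1⊕1⊕1 = 1
s2 (pos 2,3,6,7,10,11,14,15): 1⊕1⊕0⊕1⊕1⊕1⊕0⊕1 = 0
s4 (pos 4,5,6,7,12,13,14,15): 0⊕0⊕0⊕1⊕1⊕1⊕0⊕1 = 0
s8 (pos 8,9,10,11,12,13,14,15): 1⊕1⊕1⊕1⊕1⊕1⊕0⊕1 = 1
Syndrome s8…s1 = 1001 → error at position 9.
Flip position 9: 111000111111101 → 111000110111101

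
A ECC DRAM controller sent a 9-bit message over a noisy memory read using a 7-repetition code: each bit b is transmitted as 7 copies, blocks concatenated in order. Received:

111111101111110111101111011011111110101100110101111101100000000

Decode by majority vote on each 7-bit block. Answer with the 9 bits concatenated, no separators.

Block 1 (1111111): 7 ones → 1
Block 2 (0111111): 6 ones → 1
Block 3 (0111101): 5 ones → 1
Block 4 (1110110): 5 ones → 1
Block 5 (1111111): 7 ones → 1
Block 6 (0101100): 3 ones → 0
Block 7 (1101011): 5 ones → 1
Block 8 (1110110): 5 ones → 1
Block 9 (0000000): 0 ones → 0

111110110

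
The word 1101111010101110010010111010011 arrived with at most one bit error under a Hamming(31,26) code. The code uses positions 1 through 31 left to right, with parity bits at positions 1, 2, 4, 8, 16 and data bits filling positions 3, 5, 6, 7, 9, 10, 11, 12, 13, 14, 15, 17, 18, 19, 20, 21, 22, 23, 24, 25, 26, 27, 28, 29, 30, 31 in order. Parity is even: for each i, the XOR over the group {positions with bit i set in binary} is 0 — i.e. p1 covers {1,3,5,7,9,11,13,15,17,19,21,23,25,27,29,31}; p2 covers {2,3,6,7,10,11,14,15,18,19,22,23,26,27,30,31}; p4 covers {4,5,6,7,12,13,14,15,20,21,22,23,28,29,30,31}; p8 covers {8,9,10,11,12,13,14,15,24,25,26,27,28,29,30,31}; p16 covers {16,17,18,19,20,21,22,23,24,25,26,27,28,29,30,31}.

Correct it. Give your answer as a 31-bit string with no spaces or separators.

1101101010101110010010111010011

s1 (pos 1,3,5,7,9,11,13,15,17,19,21,23,25,27,29,31): 1⊕0⊕1⊕1⊕1⊕1⊕1⊕1⊕0⊕0⊕1⊕1⊕1⊕1⊕0⊕1 = 0
s2 (pos 2,3,6,7,10,11,14,15,18,19,22,23,26,27,30,31): 1⊕0⊕1⊕1⊕0⊕1⊕1⊕1⊕1⊕0⊕0⊕1⊕0⊕1⊕1⊕1 = 1
s4 (pos 4,5,6,7,12,13,14,15,20,21,22,23,28,29,30,31): 1⊕1⊕1⊕1⊕0⊕1⊕1⊕1⊕0⊕1⊕0⊕1⊕0⊕0⊕1⊕1 = 1
s8 (pos 8,9,10,11,12,13,14,15,24,25,26,27,28,29,30,31): 0⊕1⊕0⊕1⊕0⊕1⊕1⊕1⊕1⊕1⊕0⊕1⊕0⊕0⊕1⊕1 = 0
s16 (pos 16,17,18,19,20,21,22,23,24,25,26,27,28,29,30,31): 0⊕0⊕1⊕0⊕0⊕1⊕0⊕1⊕1⊕1⊕0⊕1⊕0⊕0⊕1⊕1 = 0
Syndrome s16…s1 = 00110 → error at position 6.
Flip position 6: 1101111010101110010010111010011 → 1101101010101110010010111010011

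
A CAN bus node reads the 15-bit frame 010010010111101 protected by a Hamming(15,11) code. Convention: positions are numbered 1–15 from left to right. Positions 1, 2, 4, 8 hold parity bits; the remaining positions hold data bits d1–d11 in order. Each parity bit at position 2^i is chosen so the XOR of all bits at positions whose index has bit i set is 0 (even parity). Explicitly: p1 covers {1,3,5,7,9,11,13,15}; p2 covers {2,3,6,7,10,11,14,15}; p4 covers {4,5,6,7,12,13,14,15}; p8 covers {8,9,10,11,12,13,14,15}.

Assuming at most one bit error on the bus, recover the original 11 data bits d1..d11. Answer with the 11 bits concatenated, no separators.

01000111101

s1 (pos 1,3,5,7,9,11,13,15): 0⊕0⊕1⊕0⊕0⊕1⊕1⊕1 = 0
s2 (pos 2,3,6,7,10,11,14,15): 1⊕0⊕0⊕0⊕1⊕1⊕0⊕1 = 0
s4 (pos 4,5,6,7,12,13,14,15): 0⊕1⊕0⊕0⊕1⊕1⊕0⊕1 = 0
s8 (pos 8,9,10,11,12,13,14,15): 1⊕0⊕1⊕1⊕1⊕1⊕0⊕1 = 0
Syndrome s8…s1 = 0000 → no error.
Read data bits from positions 3,5,6,7,9,10,11,12,13,14,15: 01000111101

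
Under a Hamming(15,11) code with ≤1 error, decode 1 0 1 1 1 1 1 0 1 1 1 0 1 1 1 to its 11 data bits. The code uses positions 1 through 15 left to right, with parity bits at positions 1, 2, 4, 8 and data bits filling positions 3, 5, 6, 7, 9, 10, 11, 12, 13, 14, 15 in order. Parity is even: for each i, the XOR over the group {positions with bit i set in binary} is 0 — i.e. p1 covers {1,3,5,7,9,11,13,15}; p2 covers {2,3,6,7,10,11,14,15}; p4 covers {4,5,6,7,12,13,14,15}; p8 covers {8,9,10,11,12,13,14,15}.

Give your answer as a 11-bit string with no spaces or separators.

11011110111

s1 (pos 1,3,5,7,9,11,13,15): 1⊕1⊕1⊕1⊕1⊕1⊕1⊕1 = 0
s2 (pos 2,3,6,7,10,11,14,15): 0⊕1⊕1⊕1⊕1⊕1⊕1⊕1 = 1
s4 (pos 4,5,6,7,12,13,14,15): 1⊕1⊕1⊕1⊕0⊕1⊕1⊕1 = 1
s8 (pos 8,9,10,11,12,13,14,15): 0⊕1⊕1⊕1⊕0⊕1⊕1⊕1 = 0
Syndrome s8…s1 = 0110 → error at position 6.
Flip position 6: 101111101110111 → 101110101110111
Read data bits from positions 3,5,6,7,9,10,11,12,13,14,15: 11011110111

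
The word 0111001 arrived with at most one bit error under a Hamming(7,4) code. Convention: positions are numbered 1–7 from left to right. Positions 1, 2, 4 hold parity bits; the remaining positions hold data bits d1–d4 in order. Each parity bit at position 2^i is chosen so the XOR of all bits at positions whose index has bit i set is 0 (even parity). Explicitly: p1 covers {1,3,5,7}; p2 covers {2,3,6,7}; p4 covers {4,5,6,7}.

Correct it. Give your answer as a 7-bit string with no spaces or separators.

s1 (pos 1,3,5,7): 0⊕1⊕0⊕1 = 0
s2 (pos 2,3,6,7): 1⊕1⊕0⊕1 = 1
s4 (pos 4,5,6,7): 1⊕0⊕0⊕1 = 0
Syndrome s4…s1 = 010 → error at position 2.
Flip position 2: 0111001 → 0011001

0011001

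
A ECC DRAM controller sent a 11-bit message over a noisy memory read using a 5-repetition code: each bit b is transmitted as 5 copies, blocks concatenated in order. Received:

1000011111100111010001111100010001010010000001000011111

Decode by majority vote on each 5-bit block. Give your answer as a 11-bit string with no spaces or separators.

01101000001

Block 1 (10000): 1 one → 0
Block 2 (11111): 5 ones → 1
Block 3 (10011): 3 ones → 1
Block 4 (10100): 2 ones → 0
Block 5 (01111): 4 ones → 1
Block 6 (10001): 2 ones → 0
Block 7 (00010): 1 one → 0
Block 8 (10010): 2 ones → 0
Block 9 (00000): 0 ones → 0
Block 10 (10000): 1 one → 0
Block 11 (11111): 5 ones → 1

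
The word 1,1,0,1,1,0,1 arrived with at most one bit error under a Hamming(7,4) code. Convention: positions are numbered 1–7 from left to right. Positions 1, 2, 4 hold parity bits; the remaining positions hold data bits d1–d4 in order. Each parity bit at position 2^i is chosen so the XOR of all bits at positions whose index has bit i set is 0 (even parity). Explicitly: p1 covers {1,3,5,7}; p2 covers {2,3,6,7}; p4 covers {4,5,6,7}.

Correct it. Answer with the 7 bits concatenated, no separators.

1101001

s1 (pos 1,3,5,7): 1⊕0⊕1⊕1 = 1
s2 (pos 2,3,6,7): 1⊕0⊕0⊕1 = 0
s4 (pos 4,5,6,7): 1⊕1⊕0⊕1 = 1
Syndrome s4…s1 = 101 → error at position 5.
Flip position 5: 1101101 → 1101001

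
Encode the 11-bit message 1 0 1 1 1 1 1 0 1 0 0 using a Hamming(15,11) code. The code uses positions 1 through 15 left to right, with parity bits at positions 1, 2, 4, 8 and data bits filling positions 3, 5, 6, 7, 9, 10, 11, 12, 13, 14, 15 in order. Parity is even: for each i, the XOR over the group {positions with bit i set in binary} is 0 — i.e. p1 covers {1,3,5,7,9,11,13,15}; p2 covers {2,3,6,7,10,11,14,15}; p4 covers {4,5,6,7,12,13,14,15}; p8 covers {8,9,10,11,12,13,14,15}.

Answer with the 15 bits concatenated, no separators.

Place data at non-parity positions: p1 p2 1 p4 0 1 1 p8 1 1 1 0 1 0 0
p1 (pos 1,3,5,7,9,11,13,15): XOR of data positions = 1⊕0⊕1⊕1⊕1⊕1⊕0 = 1
p2 (pos 2,3,6,7,10,11,14,15): XOR of data positions = 1⊕1⊕1⊕1⊕1⊕0⊕0 = 1
p4 (pos 4,5,6,7,12,13,14,15): XOR of data positions = 0⊕1⊕1⊕0⊕1⊕0⊕0 = 1
p8 (pos 8,9,10,11,12,13,14,15): XOR of data positions = 1⊕1⊕1⊕0⊕1⊕0⊕0 = 0
Codeword: 111101101110100

111101101110100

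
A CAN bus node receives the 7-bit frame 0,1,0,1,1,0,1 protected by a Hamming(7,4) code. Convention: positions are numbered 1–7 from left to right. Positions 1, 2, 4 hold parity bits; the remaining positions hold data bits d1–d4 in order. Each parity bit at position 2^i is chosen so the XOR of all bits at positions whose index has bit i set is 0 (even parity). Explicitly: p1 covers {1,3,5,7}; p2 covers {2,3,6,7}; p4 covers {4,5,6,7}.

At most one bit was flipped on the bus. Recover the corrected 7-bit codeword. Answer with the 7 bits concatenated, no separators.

0100101

s1 (pos 1,3,5,7): 0⊕0⊕1⊕1 = 0
s2 (pos 2,3,6,7): 1⊕0⊕0⊕1 = 0
s4 (pos 4,5,6,7): 1⊕1⊕0⊕1 = 1
Syndrome s4…s1 = 100 → error at position 4.
Flip position 4: 0101101 → 0100101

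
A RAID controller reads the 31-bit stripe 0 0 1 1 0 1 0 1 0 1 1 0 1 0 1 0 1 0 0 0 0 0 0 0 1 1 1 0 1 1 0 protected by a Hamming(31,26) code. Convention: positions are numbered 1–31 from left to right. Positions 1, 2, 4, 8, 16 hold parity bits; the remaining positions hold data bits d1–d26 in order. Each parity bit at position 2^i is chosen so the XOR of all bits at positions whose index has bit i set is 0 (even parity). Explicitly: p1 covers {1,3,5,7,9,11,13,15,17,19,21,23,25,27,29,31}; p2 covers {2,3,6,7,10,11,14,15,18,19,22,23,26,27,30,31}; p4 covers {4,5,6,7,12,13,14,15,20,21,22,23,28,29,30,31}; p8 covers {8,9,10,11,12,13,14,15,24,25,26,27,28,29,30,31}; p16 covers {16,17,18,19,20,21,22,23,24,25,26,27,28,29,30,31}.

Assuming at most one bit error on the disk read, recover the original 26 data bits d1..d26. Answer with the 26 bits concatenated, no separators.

s1 (pos 1,3,5,7,9,11,13,15,17,19,21,23,25,27,29,31): 0⊕1⊕0⊕0⊕0⊕1⊕1⊕1⊕1⊕0⊕0⊕0⊕1⊕1⊕1⊕0 = 0
s2 (pos 2,3,6,7,10,11,14,15,18,19,22,23,26,27,30,31): 0⊕1⊕1⊕0⊕1⊕1⊕0⊕1⊕0⊕0⊕0⊕0⊕1⊕1⊕1⊕0 = 0
s4 (pos 4,5,6,7,12,13,14,15,20,21,22,23,28,29,30,31): 1⊕0⊕1⊕0⊕0⊕1⊕0⊕1⊕0⊕0⊕0⊕0⊕0⊕1⊕1⊕0 = 0
s8 (pos 8,9,10,11,12,13,14,15,24,25,26,27,28,29,30,31): 1⊕0⊕1⊕1⊕0⊕1⊕0⊕1⊕0⊕1⊕1⊕1⊕0⊕1⊕1⊕0 = 0
s16 (pos 16,17,18,19,20,21,22,23,24,25,26,27,28,29,30,31): 0⊕1⊕0⊕0⊕0⊕0⊕0⊕0⊕0⊕1⊕1⊕1⊕0⊕1⊕1⊕0 = 0
Syndrome s16…s1 = 00000 → no error.
Read data bits from positions 3,5,6,7,9,10,11,12,13,14,15,17,18,19,20,21,22,23,24,25,26,27,28,29,30,31: 10100110101100000001110110

10100110101100000001110110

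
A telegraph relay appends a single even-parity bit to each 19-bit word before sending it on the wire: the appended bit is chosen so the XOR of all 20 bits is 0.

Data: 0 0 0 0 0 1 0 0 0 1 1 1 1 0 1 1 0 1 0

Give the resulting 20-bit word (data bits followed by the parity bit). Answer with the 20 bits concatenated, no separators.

00000100011110110100

XOR of the 19 data bits: 0⊕0⊕0⊕0⊕0⊕1⊕0⊕0⊕0⊕1⊕1⊕1⊕1⊕0⊕1⊕1⊕0⊕1⊕0 = 0
Parity bit = 0 (so all 20 bits XOR to 0).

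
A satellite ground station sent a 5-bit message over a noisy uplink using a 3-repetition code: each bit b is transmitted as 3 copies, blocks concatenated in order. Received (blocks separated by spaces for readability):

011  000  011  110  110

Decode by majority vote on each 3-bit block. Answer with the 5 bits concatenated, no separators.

10111

Block 1 (011): 2 ones → 1
Block 2 (000): 0 ones → 0
Block 3 (011): 2 ones → 1
Block 4 (110): 2 ones → 1
Block 5 (110): 2 ones → 1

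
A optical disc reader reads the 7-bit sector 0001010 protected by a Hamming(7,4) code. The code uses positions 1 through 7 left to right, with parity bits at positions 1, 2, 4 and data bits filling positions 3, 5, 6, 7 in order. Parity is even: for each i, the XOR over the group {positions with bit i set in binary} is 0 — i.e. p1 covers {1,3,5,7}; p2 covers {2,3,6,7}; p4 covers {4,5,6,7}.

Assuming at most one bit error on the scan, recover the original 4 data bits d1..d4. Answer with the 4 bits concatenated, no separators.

s1 (pos 1,3,5,7): 0⊕0⊕0⊕0 = 0
s2 (pos 2,3,6,7): 0⊕0⊕1⊕0 = 1
s4 (pos 4,5,6,7): 1⊕0⊕1⊕0 = 0
Syndrome s4…s1 = 010 → error at position 2.
Flip position 2: 0001010 → 0101010
Read data bits from positions 3,5,6,7: 0010

0010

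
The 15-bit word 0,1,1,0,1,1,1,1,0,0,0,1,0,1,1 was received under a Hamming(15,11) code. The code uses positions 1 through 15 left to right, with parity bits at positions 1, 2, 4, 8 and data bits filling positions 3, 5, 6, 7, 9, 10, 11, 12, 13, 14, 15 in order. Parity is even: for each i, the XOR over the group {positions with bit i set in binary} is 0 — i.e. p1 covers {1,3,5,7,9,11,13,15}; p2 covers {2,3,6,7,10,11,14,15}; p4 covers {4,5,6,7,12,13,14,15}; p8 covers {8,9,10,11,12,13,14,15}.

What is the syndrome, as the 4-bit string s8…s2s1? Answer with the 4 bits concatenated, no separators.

0000

s1 (pos 1,3,5,7,9,11,13,15): 0⊕1⊕1⊕1⊕0⊕0⊕0⊕1 = 0
s2 (pos 2,3,6,7,10,11,14,15): 1⊕1⊕1⊕1⊕0⊕0⊕1⊕1 = 0
s4 (pos 4,5,6,7,12,13,14,15): 0⊕1⊕1⊕1⊕1⊕0⊕1⊕1 = 0
s8 (pos 8,9,10,11,12,13,14,15): 1⊕0⊕0⊕0⊕1⊕0⊕1⊕1 = 0
Syndrome s8…s1 = 0000 → no error.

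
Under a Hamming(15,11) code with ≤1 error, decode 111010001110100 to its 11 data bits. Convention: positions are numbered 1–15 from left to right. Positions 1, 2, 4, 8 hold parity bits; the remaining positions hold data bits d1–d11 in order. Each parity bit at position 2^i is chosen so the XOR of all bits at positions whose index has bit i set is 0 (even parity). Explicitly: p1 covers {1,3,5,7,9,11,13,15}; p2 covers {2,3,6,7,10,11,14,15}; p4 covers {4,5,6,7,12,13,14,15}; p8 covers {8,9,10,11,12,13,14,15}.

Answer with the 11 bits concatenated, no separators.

11001110100

s1 (pos 1,3,5,7,9,11,13,15): 1⊕1⊕1⊕0⊕1⊕1⊕1⊕0 = 0
s2 (pos 2,3,6,7,10,11,14,15): 1⊕1⊕0⊕0⊕1⊕1⊕0⊕0 = 0
s4 (pos 4,5,6,7,12,13,14,15): 0⊕1⊕0⊕0⊕0⊕1⊕0⊕0 = 0
s8 (pos 8,9,10,11,12,13,14,15): 0⊕1⊕1⊕1⊕0⊕1⊕0⊕0 = 0
Syndrome s8…s1 = 0000 → no error.
Read data bits from positions 3,5,6,7,9,10,11,12,13,14,15: 11001110100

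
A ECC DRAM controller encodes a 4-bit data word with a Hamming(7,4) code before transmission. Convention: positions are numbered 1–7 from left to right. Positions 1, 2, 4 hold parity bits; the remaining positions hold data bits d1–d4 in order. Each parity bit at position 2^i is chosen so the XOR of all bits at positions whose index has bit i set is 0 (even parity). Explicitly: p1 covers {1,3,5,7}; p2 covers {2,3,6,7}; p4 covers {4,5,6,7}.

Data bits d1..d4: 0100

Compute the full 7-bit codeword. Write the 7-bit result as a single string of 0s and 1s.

1001100

Place data at non-parity positions: p1 p2 0 p4 1 0 0
p1 (pos 1,3,5,7): XOR of data positions = 0⊕1⊕0 = 1
p2 (pos 2,3,6,7): XOR of data positions = 0⊕0⊕0 = 0
p4 (pos 4,5,6,7): XOR of data positions = 1⊕0⊕0 = 1
Codeword: 1001100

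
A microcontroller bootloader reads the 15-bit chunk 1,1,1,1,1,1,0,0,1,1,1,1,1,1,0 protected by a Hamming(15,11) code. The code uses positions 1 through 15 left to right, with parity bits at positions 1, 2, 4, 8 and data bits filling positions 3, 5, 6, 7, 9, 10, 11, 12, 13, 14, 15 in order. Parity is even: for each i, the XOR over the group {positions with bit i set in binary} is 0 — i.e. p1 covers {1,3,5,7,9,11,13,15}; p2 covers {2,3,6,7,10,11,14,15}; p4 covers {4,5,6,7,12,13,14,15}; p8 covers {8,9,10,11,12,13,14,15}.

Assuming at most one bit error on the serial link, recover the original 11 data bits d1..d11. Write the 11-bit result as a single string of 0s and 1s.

s1 (pos 1,3,5,7,9,11,13,15): 1⊕1⊕1⊕0⊕1⊕1⊕1⊕0 = 0
s2 (pos 2,3,6,7,10,11,14,15): 1⊕1⊕1⊕0⊕1⊕1⊕1⊕0 = 0
s4 (pos 4,5,6,7,12,13,14,15): 1⊕1⊕1⊕0⊕1⊕1⊕1⊕0 = 0
s8 (pos 8,9,10,11,12,13,14,15): 0⊕1⊕1⊕1⊕1⊕1⊕1⊕0 = 0
Syndrome s8…s1 = 0000 → no error.
Read data bits from positions 3,5,6,7,9,10,11,12,13,14,15: 11101111110

11101111110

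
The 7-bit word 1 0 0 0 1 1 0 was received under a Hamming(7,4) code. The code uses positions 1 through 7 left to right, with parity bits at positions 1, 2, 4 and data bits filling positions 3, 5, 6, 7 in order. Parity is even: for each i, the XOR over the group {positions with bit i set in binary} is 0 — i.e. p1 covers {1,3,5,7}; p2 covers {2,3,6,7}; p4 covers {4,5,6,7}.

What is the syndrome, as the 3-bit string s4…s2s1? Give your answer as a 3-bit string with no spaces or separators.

010

s1 (pos 1,3,5,7): 1⊕0⊕1⊕0 = 0
s2 (pos 2,3,6,7): 0⊕0⊕1⊕0 = 1
s4 (pos 4,5,6,7): 0⊕1⊕1⊕0 = 0
Syndrome s4…s1 = 010 → error at position 2.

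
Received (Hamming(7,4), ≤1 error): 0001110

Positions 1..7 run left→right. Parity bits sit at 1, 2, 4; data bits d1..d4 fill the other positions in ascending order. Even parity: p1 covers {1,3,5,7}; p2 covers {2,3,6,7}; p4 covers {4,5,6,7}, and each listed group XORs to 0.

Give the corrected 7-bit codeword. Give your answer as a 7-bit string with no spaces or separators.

0001111

s1 (pos 1,3,5,7): 0⊕0⊕1⊕0 = 1
s2 (pos 2,3,6,7): 0⊕0⊕1⊕0 = 1
s4 (pos 4,5,6,7): 1⊕1⊕1⊕0 = 1
Syndrome s4…s1 = 111 → error at position 7.
Flip position 7: 0001110 → 0001111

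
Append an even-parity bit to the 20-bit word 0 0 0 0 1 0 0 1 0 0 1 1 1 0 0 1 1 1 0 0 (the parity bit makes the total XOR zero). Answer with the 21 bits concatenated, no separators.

XOR of the 20 data bits: 0⊕0⊕0⊕0⊕1⊕0⊕0⊕1⊕0⊕0⊕1⊕1⊕1⊕0⊕0⊕1⊕1⊕1⊕0⊕0 = 0
Parity bit = 0 (so all 21 bits XOR to 0).

000010010011100111000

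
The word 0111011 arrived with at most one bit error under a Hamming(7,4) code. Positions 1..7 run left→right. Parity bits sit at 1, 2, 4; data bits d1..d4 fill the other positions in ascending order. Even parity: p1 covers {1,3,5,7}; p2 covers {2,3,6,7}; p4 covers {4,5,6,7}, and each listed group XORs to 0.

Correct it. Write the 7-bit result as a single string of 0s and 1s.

0110011

s1 (pos 1,3,5,7): 0⊕1⊕0⊕1 = 0
s2 (pos 2,3,6,7): 1⊕1⊕1⊕1 = 0
s4 (pos 4,5,6,7): 1⊕0⊕1⊕1 = 1
Syndrome s4…s1 = 100 → error at position 4.
Flip position 4: 0111011 → 0110011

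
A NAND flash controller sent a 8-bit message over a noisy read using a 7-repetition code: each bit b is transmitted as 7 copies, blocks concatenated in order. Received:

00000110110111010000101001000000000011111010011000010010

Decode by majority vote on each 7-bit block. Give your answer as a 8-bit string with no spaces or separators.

01000100

Block 1 (0000011): 2 ones → 0
Block 2 (0110111): 5 ones → 1
Block 3 (0100001): 2 ones → 0
Block 4 (0100100): 2 ones → 0
Block 5 (0000000): 0 ones → 0
Block 6 (0111110): 5 ones → 1
Block 7 (1001100): 3 ones → 0
Block 8 (0010010): 2 ones → 0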